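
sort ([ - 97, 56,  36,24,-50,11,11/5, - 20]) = [ - 97 , - 50, - 20,11/5, 11 , 24,  36, 56 ]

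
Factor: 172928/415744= 2^( - 4 )*29^( - 1 ) *193^1 = 193/464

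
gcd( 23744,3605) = 7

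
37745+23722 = 61467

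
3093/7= 3093/7 = 441.86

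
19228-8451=10777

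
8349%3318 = 1713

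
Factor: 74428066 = 2^1*2311^1*16103^1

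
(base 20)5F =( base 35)3A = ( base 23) 50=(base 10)115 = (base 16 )73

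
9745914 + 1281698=11027612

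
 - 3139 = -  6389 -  - 3250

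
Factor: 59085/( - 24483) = -19695/8161= -  3^1*5^1 * 13^1*101^1*8161^( - 1)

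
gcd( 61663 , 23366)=7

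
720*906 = 652320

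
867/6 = 289/2 = 144.50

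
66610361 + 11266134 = 77876495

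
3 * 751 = 2253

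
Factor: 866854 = 2^1*367^1 * 1181^1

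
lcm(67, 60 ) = 4020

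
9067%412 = 3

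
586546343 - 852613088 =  - 266066745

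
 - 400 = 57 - 457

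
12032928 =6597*1824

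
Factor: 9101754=2^1*3^3*41^1*4111^1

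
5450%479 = 181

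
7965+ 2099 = 10064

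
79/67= 79/67 = 1.18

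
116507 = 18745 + 97762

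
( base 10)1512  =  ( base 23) 2JH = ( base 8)2750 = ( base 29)1N4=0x5e8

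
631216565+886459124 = 1517675689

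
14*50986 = 713804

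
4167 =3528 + 639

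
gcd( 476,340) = 68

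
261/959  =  261/959 = 0.27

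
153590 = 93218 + 60372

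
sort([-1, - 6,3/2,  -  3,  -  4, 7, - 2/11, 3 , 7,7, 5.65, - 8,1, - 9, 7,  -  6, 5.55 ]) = [ - 9, - 8, - 6,  -  6, - 4, - 3, - 1, - 2/11, 1,3/2,3,5.55, 5.65, 7,7, 7, 7 ]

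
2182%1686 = 496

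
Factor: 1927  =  41^1*47^1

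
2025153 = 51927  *39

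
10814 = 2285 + 8529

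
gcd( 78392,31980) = 164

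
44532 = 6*7422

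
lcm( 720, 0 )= 0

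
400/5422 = 200/2711 = 0.07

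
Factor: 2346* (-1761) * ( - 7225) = 2^1*3^2*5^2*17^3*23^1 * 587^1 = 29848685850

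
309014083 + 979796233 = 1288810316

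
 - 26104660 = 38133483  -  64238143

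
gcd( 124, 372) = 124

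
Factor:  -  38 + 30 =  - 2^3 = - 8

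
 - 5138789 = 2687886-7826675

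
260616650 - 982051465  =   - 721434815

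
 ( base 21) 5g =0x79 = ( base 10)121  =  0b1111001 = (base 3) 11111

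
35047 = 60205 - 25158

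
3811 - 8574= - 4763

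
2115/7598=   2115/7598  =  0.28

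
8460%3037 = 2386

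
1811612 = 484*3743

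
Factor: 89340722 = 2^1*41^1*53^1*61^1*337^1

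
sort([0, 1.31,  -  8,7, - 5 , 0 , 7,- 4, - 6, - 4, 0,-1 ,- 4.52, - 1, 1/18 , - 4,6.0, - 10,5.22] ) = [ - 10,- 8 , - 6,-5, - 4.52, -4 , - 4 , - 4, - 1 , - 1,  0,0,0,1/18,1.31, 5.22 , 6.0,  7,7 ] 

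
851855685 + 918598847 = 1770454532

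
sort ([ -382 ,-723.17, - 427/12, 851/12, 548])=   [-723.17, - 382,-427/12,  851/12, 548] 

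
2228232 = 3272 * 681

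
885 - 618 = 267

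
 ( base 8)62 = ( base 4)302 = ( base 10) 50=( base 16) 32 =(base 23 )24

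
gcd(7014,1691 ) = 1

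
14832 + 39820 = 54652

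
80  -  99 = -19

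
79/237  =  1/3 = 0.33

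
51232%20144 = 10944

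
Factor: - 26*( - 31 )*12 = 2^3*3^1*13^1* 31^1 = 9672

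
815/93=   8  +  71/93 = 8.76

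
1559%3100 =1559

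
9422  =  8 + 9414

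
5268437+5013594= 10282031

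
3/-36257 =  -1+36254/36257= - 0.00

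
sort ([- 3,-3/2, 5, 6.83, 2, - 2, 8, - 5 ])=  [ - 5,-3, - 2,-3/2, 2, 5 , 6.83, 8] 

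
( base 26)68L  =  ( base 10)4285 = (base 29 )52M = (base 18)d41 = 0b1000010111101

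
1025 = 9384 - 8359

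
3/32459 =3/32459= 0.00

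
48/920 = 6/115 = 0.05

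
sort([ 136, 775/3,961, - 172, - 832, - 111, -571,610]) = [ - 832, - 571, -172, - 111, 136 , 775/3, 610, 961]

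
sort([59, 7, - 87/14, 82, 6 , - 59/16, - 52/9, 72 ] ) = [ - 87/14, - 52/9, - 59/16,6, 7,59, 72,82 ] 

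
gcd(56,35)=7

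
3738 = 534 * 7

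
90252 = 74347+15905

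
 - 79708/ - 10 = 7970 + 4/5  =  7970.80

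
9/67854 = 3/22618 = 0.00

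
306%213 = 93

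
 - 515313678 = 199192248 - 714505926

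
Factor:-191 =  - 191^1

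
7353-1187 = 6166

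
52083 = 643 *81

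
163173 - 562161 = -398988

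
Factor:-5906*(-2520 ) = 14883120 =2^4*  3^2*5^1*7^1* 2953^1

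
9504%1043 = 117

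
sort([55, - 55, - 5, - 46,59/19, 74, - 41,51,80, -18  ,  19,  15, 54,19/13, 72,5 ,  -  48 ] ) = [-55,- 48, - 46, - 41, - 18,-5, 19/13,59/19, 5,15,19 , 51, 54,55,72, 74, 80]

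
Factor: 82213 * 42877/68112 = 3525046801/68112 = 2^( -4)*3^( - 2)*11^ (-1)*19^1 * 43^ (-1)*53^1*809^1*4327^1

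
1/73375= 1/73375=0.00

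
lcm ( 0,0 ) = 0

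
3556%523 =418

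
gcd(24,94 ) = 2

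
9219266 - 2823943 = 6395323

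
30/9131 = 30/9131 =0.00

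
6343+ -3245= 3098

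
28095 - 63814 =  - 35719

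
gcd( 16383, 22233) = 3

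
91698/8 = 45849/4=11462.25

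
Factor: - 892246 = - 2^1*446123^1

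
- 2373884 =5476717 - 7850601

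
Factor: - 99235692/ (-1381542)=16539282/230257  =  2^1*3^3 * 79^1 * 3877^1*230257^( - 1 )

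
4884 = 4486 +398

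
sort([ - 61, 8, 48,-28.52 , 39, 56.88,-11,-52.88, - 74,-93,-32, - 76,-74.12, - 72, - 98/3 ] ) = [  -  93, -76,-74.12,-74, - 72,-61,  -  52.88,  -  98/3,  -  32, - 28.52  , - 11, 8,  39,  48, 56.88] 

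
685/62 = 685/62 = 11.05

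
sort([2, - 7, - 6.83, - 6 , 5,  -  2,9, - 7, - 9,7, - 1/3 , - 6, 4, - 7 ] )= [-9 , - 7, - 7, - 7, - 6.83,  -  6, - 6, - 2, - 1/3,2,4, 5, 7,9] 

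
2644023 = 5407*489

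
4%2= 0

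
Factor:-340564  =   -2^2*7^1*  12163^1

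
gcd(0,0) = 0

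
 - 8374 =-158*53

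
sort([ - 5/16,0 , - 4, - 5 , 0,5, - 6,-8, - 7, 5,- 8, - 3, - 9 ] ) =[ - 9, - 8, - 8, - 7, - 6, - 5, - 4 , - 3, - 5/16, 0,0,5,5 ]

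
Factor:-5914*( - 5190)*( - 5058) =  - 155248532280 = -2^3 * 3^3*5^1* 173^1 *281^1*2957^1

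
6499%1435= 759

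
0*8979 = 0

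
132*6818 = 899976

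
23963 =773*31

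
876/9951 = 292/3317 = 0.09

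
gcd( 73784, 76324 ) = 4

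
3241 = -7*( - 463)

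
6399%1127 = 764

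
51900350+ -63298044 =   -  11397694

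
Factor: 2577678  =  2^1 * 3^1*43^1 * 97^1*103^1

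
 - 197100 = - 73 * 2700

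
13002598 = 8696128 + 4306470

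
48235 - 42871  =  5364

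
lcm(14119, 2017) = 14119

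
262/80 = 131/40  =  3.27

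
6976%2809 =1358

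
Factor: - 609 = -3^1*7^1 * 29^1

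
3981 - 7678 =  - 3697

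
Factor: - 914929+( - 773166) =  - 5^1*283^1*1193^1 = - 1688095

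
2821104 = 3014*936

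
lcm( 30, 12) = 60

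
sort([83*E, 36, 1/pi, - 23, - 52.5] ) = [ - 52.5, - 23 , 1/pi,36, 83*E]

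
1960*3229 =6328840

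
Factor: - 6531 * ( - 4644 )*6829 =2^2 * 3^4*7^1*43^1*311^1  *6829^1 = 207123324156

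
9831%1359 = 318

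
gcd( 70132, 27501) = 89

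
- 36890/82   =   -450 + 5/41 = - 449.88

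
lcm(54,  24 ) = 216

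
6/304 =3/152  =  0.02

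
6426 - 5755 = 671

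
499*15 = 7485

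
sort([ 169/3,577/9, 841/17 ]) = [ 841/17, 169/3, 577/9] 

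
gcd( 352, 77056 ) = 32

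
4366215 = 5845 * 747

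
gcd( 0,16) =16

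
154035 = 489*315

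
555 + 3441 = 3996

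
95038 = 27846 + 67192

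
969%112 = 73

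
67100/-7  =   - 9586+2/7 = -9585.71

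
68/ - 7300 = - 1 + 1808/1825 = - 0.01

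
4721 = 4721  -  0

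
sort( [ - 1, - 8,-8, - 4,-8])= [ - 8, - 8, - 8, - 4,-1 ]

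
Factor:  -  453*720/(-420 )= 2^2*3^2*7^(  -  1 )  *  151^1 = 5436/7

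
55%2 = 1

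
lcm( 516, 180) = 7740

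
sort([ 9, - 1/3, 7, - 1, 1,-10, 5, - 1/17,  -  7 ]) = [ - 10,-7, -1, - 1/3, - 1/17,1,5, 7, 9]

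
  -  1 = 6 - 7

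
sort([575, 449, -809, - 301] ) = [ - 809, -301, 449,575]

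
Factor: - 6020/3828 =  - 1505/957  =  - 3^( - 1 )*5^1*7^1 * 11^ ( - 1)*29^(  -  1) * 43^1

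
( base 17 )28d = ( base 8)1327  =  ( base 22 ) 1b1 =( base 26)11p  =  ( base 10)727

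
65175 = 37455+27720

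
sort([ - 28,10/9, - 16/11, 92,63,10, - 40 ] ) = [-40, - 28, - 16/11,  10/9,10, 63,92 ]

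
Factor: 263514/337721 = 2^1*3^1 * 37^1*1187^1*337721^( - 1)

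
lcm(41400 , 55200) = 165600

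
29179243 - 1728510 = 27450733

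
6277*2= 12554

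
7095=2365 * 3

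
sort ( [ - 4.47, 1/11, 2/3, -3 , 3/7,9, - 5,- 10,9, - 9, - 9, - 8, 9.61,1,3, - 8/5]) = [ - 10, - 9, - 9, - 8, - 5,- 4.47,-3,-8/5 , 1/11, 3/7, 2/3, 1, 3, 9, 9,  9.61 ]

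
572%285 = 2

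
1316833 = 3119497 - 1802664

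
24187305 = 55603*435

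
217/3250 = 217/3250 =0.07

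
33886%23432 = 10454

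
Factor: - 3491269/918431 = -19^1 * 53^1*3467^1*918431^(  -  1)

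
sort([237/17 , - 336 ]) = [ - 336,  237/17 ]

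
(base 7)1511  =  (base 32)ik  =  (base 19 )1c7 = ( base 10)596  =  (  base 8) 1124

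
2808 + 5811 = 8619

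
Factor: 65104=2^4*13^1*313^1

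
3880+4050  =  7930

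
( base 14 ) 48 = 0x40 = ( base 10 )64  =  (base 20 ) 34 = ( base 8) 100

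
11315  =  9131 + 2184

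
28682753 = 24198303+4484450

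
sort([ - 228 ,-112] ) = [ - 228 , -112 ]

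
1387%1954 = 1387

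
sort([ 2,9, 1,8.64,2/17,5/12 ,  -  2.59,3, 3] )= [  -  2.59,2/17,5/12, 1,2,3, 3,8.64,9 ] 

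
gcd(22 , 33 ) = 11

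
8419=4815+3604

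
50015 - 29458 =20557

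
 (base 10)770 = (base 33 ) nb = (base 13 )473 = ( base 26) 13g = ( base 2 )1100000010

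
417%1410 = 417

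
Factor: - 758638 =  - 2^1 *379319^1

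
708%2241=708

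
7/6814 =7/6814 = 0.00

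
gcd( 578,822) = 2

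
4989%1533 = 390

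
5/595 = 1/119= 0.01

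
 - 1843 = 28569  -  30412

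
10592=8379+2213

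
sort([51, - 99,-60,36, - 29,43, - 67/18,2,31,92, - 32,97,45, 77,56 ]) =[ - 99, - 60, - 32, - 29, - 67/18,2, 31,36,43,45,51,56,77,92 , 97] 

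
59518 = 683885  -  624367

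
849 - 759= 90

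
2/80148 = 1/40074 = 0.00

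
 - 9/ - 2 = 9/2 = 4.50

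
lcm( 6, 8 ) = 24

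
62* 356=22072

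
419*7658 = 3208702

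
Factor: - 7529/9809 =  - 17^( - 1)*577^( - 1)* 7529^1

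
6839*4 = 27356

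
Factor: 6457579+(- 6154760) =302819 = 11^1*27529^1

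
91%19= 15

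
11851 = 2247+9604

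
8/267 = 8/267 = 0.03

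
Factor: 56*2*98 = 2^5*7^3 = 10976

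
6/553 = 6/553 = 0.01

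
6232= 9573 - 3341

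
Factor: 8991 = 3^5*37^1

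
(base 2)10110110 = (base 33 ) 5H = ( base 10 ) 182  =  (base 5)1212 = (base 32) 5m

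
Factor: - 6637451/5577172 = - 2^(-2 )*181^1*36671^1*1394293^(-1)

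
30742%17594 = 13148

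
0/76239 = 0 =0.00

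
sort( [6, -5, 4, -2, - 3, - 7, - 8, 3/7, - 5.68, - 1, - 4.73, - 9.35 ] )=[ - 9.35,-8,  -  7, - 5.68, - 5, - 4.73, - 3, - 2, - 1  ,  3/7 , 4 , 6]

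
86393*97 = 8380121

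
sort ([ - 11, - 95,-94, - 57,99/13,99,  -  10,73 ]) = [-95 ,  -  94,-57, - 11,-10, 99/13,  73, 99 ] 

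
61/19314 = 61/19314 = 0.00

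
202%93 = 16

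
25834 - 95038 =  - 69204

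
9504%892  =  584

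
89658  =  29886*3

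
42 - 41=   1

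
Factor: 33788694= 2^1 * 3^1*809^1 * 6961^1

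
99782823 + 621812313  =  721595136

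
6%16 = 6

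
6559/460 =14+119/460 =14.26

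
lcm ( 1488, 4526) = 108624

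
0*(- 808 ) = 0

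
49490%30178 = 19312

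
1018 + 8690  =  9708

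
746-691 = 55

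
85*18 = 1530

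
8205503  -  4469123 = 3736380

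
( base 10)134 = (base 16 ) 86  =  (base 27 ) 4q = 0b10000110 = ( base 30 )4e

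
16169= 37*437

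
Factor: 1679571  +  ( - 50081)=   2^1*5^1*47^1 * 3467^1=1629490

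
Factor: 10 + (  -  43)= - 3^1*11^1= - 33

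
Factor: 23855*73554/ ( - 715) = -26994318/11 = - 2^1 * 3^1 *11^(-1) *13^1*23^1*41^1*367^1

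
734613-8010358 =  -  7275745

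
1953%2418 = 1953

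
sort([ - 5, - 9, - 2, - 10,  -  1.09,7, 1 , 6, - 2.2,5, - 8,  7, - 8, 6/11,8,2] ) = [ - 10, - 9, - 8, - 8, - 5, - 2.2, - 2,-1.09, 6/11,1,2, 5,  6, 7,7,8]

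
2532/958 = 1266/479= 2.64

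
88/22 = 4 = 4.00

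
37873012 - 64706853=-26833841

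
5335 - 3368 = 1967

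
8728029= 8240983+487046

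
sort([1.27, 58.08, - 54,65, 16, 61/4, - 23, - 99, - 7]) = [ - 99, - 54, - 23, - 7,1.27 , 61/4 , 16,58.08,65 ]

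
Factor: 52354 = 2^1*26177^1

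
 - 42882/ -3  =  14294 + 0/1 =14294.00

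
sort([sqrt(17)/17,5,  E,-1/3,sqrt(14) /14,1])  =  [ - 1/3 , sqrt( 17)/17 , sqrt(14)/14, 1,E, 5 ]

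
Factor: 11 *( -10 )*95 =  - 2^1*5^2*11^1*19^1 = - 10450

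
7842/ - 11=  - 7842/11 = - 712.91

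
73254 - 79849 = -6595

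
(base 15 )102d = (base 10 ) 3418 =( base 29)41p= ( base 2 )110101011010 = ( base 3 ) 11200121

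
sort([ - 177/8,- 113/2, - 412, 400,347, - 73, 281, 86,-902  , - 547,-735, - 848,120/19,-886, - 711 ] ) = [ - 902,-886, - 848,  -  735,-711,-547, - 412, - 73,-113/2, - 177/8, 120/19, 86, 281,347,400] 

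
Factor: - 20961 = -3^2*17^1*137^1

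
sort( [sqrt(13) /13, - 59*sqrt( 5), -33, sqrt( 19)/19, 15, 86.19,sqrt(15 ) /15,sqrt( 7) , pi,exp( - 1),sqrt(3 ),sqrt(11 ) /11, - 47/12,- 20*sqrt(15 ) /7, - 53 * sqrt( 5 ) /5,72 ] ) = [  -  59 *sqrt( 5), - 33,  -  53*sqrt( 5 )/5,-20*sqrt(15)/7,-47/12, sqrt( 19 ) /19, sqrt(15 ) /15,  sqrt(13) /13,sqrt( 11 ) /11, exp( - 1 ),sqrt ( 3 ), sqrt( 7),pi,15, 72,86.19] 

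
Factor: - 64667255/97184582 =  - 2^( - 1)*5^1*11^ (-1) * 19^(  -  1) * 232499^( - 1)*12933451^1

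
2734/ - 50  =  -1367/25 = - 54.68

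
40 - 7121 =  - 7081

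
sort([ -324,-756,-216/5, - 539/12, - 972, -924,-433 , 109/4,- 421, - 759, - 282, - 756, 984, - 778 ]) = [ - 972,  -  924,- 778, - 759 ,- 756 ,- 756, - 433, - 421, -324, - 282, - 539/12, - 216/5,109/4, 984]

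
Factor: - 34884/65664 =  - 2^(-5 )*17^1 = -17/32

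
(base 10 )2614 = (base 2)101000110110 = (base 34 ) 28u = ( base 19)74B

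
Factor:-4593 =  - 3^1*1531^1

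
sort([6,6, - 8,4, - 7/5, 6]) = [ - 8,-7/5,4,6,6, 6]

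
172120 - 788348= - 616228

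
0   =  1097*0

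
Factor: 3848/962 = 2^2 = 4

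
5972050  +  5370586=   11342636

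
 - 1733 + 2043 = 310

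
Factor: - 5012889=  - 3^1*7^1*238709^1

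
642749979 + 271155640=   913905619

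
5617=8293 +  - 2676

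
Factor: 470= 2^1* 5^1*47^1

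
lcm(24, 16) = 48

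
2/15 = 2/15 = 0.13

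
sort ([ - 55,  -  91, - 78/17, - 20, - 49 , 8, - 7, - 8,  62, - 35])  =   [ - 91, - 55, - 49, - 35,- 20,  -  8,  -  7, - 78/17,8,62 ]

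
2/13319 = 2/13319 = 0.00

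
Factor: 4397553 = 3^2 * 488617^1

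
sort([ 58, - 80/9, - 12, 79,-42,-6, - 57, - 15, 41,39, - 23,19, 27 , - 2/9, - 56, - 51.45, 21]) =[  -  57, - 56, -51.45, - 42, - 23 ,-15,  -  12, - 80/9 , - 6, - 2/9,  19, 21, 27, 39,41, 58,  79]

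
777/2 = 388 + 1/2 = 388.50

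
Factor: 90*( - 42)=  -  3780= -2^2*3^3*5^1*  7^1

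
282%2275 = 282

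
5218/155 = 5218/155= 33.66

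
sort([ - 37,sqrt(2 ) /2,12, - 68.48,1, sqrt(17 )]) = [ - 68.48,-37 , sqrt(2 ) /2,  1,sqrt( 17),12]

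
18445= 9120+9325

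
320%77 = 12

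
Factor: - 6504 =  - 2^3*3^1*271^1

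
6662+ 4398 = 11060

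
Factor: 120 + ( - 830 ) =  - 710 = - 2^1 * 5^1*71^1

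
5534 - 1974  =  3560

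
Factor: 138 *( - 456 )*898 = -2^5*3^2* 19^1 * 23^1*449^1 = -56509344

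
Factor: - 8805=-3^1*5^1*587^1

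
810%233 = 111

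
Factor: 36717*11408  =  418867536 = 2^4*3^1*23^1*31^1*12239^1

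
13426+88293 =101719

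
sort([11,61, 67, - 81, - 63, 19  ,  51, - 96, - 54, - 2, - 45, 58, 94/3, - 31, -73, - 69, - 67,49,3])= [  -  96 ,  -  81, - 73, - 69, -67, - 63, - 54, - 45, - 31, - 2, 3, 11,  19,94/3 , 49,51, 58 , 61 , 67 ]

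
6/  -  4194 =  - 1/699 = - 0.00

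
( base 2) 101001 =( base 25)1G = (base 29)1C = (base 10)41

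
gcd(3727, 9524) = 1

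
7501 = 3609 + 3892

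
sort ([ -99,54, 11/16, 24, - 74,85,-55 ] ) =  [ - 99, - 74, - 55,11/16, 24, 54, 85]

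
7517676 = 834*9014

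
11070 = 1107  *10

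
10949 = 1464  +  9485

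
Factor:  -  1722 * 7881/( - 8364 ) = 55167/34 = 2^( - 1 )*3^1*7^1*  17^( - 1)*37^1*71^1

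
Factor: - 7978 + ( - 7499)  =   - 15477=- 3^1*7^1*11^1*67^1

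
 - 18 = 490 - 508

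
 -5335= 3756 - 9091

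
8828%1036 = 540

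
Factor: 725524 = 2^2*31^1*5851^1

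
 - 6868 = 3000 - 9868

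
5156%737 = 734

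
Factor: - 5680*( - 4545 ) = 2^4 *3^2*5^2 * 71^1*101^1  =  25815600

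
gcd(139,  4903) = 1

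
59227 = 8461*7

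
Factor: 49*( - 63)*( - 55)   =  169785 = 3^2*5^1*7^3*11^1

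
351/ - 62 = - 351/62 = - 5.66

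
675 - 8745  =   -8070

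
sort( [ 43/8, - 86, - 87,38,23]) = [ - 87, - 86,43/8,23, 38]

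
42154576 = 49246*856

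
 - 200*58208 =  -11641600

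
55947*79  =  4419813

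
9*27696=249264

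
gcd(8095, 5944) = 1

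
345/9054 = 115/3018 = 0.04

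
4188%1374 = 66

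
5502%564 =426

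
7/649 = 7/649 = 0.01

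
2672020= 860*3107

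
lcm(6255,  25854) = 387810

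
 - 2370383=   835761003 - 838131386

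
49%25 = 24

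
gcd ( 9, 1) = 1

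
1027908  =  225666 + 802242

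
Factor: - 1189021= - 1189021^1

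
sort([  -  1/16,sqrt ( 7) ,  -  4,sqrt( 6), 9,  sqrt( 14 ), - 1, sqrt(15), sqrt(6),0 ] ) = [-4, -1, - 1/16, 0,sqrt(6),sqrt( 6 ),sqrt(7 ), sqrt( 14),sqrt(15 ) , 9]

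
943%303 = 34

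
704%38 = 20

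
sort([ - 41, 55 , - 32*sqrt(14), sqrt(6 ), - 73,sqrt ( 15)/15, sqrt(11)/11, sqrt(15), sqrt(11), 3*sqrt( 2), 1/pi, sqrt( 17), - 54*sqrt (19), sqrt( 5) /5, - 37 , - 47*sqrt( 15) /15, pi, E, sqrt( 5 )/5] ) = [ - 54*sqrt(19),- 32*sqrt( 14 ) , - 73 , - 41, - 37,-47*sqrt(15) /15 , sqrt( 15 ) /15,sqrt (11 )/11, 1/pi,sqrt(5) /5 , sqrt ( 5)/5, sqrt(6),E, pi,sqrt ( 11), sqrt(15),sqrt(17 ),3*sqrt(2), 55 ]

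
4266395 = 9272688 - 5006293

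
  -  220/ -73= 220/73= 3.01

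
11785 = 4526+7259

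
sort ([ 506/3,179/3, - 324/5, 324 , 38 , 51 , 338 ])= [ - 324/5, 38, 51, 179/3,506/3,324, 338 ]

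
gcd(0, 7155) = 7155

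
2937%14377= 2937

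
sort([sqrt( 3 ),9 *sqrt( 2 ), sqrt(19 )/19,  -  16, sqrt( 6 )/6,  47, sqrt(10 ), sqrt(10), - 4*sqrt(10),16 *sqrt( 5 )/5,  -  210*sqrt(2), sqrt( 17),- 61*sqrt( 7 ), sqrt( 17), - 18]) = [ - 210*sqrt( 2), - 61*sqrt( 7 ), - 18, - 16,-4*sqrt( 10),sqrt( 19 )/19,sqrt(6)/6, sqrt( 3), sqrt( 10),sqrt( 10 ),  sqrt( 17 ), sqrt( 17 ), 16*sqrt(5) /5,9*sqrt(2 ), 47]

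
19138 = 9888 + 9250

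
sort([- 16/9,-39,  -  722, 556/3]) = [-722, - 39,-16/9,556/3]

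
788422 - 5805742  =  -5017320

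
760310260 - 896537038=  - 136226778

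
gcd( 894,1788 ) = 894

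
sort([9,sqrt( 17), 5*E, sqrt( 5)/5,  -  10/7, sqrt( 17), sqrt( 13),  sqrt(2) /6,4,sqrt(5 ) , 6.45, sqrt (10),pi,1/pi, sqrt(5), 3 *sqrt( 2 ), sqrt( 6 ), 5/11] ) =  [-10/7,sqrt( 2) /6 , 1/pi,sqrt ( 5 )/5, 5/11, sqrt( 5 ), sqrt(  5),sqrt(6 ), pi, sqrt (10),sqrt(13 ), 4, sqrt (17), sqrt(  17 ), 3*sqrt (2 ),6.45, 9, 5 *E ] 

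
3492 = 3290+202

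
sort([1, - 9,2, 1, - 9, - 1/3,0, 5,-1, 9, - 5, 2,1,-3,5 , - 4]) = [-9, - 9, - 5, - 4, - 3, - 1, - 1/3, 0,1, 1, 1,2,2, 5, 5, 9]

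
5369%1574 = 647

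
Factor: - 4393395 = - 3^2*5^1 * 17^1*5743^1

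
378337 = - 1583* (  -  239) 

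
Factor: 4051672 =2^3*506459^1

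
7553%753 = 23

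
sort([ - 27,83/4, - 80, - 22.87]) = [ - 80, - 27, - 22.87, 83/4]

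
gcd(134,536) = 134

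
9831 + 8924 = 18755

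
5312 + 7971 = 13283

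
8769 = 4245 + 4524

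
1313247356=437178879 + 876068477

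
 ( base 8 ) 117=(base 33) 2d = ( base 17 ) 4B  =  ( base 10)79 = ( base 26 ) 31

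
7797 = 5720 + 2077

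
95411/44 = 95411/44 = 2168.43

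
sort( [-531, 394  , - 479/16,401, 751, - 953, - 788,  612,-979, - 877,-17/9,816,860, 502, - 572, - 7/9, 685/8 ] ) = [ - 979, - 953 , - 877,-788, - 572, - 531, - 479/16, - 17/9,- 7/9, 685/8,394, 401,502, 612, 751, 816, 860] 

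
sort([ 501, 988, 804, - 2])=[ - 2,501,804, 988]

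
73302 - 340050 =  - 266748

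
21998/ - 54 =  - 10999/27 = - 407.37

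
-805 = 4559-5364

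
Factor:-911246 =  - 2^1*7^1*65089^1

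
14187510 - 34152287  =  - 19964777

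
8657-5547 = 3110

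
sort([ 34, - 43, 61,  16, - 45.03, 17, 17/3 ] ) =[-45.03, - 43,17/3, 16, 17,  34, 61 ] 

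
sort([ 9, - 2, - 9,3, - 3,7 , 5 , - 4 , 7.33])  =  [ - 9,  -  4, - 3, -2,  3,5  ,  7,  7.33,9]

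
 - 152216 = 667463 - 819679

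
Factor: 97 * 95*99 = 3^2*5^1*11^1*19^1*97^1 = 912285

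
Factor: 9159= 3^1*43^1 * 71^1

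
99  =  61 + 38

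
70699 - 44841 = 25858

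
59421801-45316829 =14104972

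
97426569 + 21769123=119195692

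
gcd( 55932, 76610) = 2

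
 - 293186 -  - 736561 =443375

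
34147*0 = 0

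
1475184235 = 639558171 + 835626064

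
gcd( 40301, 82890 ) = 1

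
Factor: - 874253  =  -23^1*38011^1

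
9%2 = 1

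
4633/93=49 + 76/93=49.82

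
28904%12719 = 3466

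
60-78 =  - 18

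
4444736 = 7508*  592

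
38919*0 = 0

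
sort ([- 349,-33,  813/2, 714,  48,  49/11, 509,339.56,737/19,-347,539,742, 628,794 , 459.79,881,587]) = [ - 349,  -  347,  -  33, 49/11, 737/19,48 , 339.56,813/2,459.79,509 , 539,587,  628, 714,742, 794,881] 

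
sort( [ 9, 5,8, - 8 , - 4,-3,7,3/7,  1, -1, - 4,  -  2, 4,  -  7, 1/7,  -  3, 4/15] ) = [ - 8,  -  7,-4,-4,  -  3, - 3, -2, - 1, 1/7,4/15, 3/7,1, 4,5,  7,8, 9] 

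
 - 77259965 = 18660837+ - 95920802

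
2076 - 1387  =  689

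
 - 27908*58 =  - 1618664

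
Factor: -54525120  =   - 2^6*3^1 * 5^1*13^1*17^1*257^1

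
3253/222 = 3253/222 = 14.65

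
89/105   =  89/105 = 0.85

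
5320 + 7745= 13065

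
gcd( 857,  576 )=1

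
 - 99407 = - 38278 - 61129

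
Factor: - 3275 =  - 5^2*131^1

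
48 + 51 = 99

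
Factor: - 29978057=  -47^1*637831^1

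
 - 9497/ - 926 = 10 + 237/926 = 10.26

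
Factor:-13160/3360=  - 2^( - 2)*3^ ( - 1 )*47^1  =  - 47/12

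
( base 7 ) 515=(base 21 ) c5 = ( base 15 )122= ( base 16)101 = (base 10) 257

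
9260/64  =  2315/16=   144.69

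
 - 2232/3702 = - 1+ 245/617 = - 0.60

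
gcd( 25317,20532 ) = 87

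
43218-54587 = -11369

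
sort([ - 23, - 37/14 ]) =[  -  23,-37/14 ]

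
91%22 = 3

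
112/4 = 28 = 28.00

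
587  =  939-352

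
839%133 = 41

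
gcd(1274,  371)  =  7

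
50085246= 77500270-27415024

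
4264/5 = 4264/5 = 852.80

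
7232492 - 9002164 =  - 1769672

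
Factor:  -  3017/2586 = - 7/6 = - 2^( -1)*3^( - 1 ) * 7^1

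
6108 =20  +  6088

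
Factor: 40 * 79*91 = 2^3*5^1 * 7^1*13^1*79^1 = 287560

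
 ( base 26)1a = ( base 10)36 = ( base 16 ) 24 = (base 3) 1100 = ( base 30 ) 16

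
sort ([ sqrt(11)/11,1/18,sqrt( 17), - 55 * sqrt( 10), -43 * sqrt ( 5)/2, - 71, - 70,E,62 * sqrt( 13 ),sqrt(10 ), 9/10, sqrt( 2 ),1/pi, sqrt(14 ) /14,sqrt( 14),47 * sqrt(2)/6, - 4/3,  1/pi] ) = [- 55  *  sqrt(10),  -  71, - 70, - 43 * sqrt( 5)/2, - 4/3 , 1/18, sqrt( 14)/14, sqrt( 11)/11, 1/pi,1/pi,9/10, sqrt( 2) , E,sqrt (10 ),sqrt( 14 ),sqrt(17 ), 47 * sqrt( 2) /6, 62 * sqrt(13) ] 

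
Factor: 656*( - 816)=  -  535296= -2^8*3^1*  17^1*41^1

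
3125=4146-1021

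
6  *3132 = 18792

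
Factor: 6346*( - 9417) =  -  59760282 = -2^1*3^1*19^1*43^1*73^1*167^1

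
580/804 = 145/201=0.72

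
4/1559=4/1559 = 0.00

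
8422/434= 19 + 88/217 = 19.41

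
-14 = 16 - 30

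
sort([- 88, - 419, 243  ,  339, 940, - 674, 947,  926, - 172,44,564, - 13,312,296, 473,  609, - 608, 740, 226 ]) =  [ - 674 , - 608,  -  419,-172, - 88,-13,44,226, 243, 296, 312, 339,473, 564,609 , 740,926,940,947] 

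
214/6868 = 107/3434 = 0.03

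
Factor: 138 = 2^1* 3^1 * 23^1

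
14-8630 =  - 8616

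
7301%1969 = 1394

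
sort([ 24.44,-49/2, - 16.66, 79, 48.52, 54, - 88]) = [ - 88, - 49/2, - 16.66, 24.44, 48.52,54,79]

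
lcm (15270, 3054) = 15270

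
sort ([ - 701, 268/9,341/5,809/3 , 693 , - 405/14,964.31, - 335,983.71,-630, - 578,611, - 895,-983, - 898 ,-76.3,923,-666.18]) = [ - 983,-898, - 895, - 701,-666.18,-630,-578,- 335, - 76.3, - 405/14, 268/9, 341/5,809/3, 611 , 693, 923, 964.31,983.71 ] 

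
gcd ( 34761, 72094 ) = 1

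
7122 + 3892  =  11014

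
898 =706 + 192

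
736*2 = 1472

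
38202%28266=9936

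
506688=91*5568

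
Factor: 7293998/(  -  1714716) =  - 3646999/857358 = - 2^( - 1 ) * 3^ ( - 3 ) * 677^1*5387^1 * 15877^( - 1 )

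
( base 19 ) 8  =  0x8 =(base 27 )8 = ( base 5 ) 13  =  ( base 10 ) 8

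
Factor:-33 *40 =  -2^3*3^1*5^1*11^1 = - 1320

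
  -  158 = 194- 352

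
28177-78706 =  - 50529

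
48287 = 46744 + 1543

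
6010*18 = 108180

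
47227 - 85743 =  - 38516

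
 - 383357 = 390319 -773676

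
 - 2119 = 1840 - 3959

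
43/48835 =43/48835 = 0.00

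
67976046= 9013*7542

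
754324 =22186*34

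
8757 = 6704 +2053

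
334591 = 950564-615973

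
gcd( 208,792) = 8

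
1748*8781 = 15349188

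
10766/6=1794 + 1/3 = 1794.33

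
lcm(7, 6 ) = 42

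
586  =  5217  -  4631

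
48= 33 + 15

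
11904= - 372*(- 32 ) 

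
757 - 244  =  513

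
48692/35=6956/5 =1391.20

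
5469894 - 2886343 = 2583551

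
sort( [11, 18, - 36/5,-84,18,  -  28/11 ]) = [-84, - 36/5, - 28/11,11,18,  18] 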